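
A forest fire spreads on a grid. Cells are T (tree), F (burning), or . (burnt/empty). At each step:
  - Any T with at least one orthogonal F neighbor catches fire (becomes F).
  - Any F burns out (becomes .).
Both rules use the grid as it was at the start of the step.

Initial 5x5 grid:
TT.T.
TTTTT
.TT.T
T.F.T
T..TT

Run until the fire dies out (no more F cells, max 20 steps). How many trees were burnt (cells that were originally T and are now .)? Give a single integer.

Step 1: +1 fires, +1 burnt (F count now 1)
Step 2: +2 fires, +1 burnt (F count now 2)
Step 3: +2 fires, +2 burnt (F count now 2)
Step 4: +4 fires, +2 burnt (F count now 4)
Step 5: +2 fires, +4 burnt (F count now 2)
Step 6: +1 fires, +2 burnt (F count now 1)
Step 7: +1 fires, +1 burnt (F count now 1)
Step 8: +1 fires, +1 burnt (F count now 1)
Step 9: +0 fires, +1 burnt (F count now 0)
Fire out after step 9
Initially T: 16, now '.': 23
Total burnt (originally-T cells now '.'): 14

Answer: 14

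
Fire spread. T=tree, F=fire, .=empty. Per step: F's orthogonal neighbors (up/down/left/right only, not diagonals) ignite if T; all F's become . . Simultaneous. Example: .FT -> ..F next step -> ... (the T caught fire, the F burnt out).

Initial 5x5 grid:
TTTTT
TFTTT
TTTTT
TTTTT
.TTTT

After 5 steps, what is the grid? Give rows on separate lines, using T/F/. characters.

Step 1: 4 trees catch fire, 1 burn out
  TFTTT
  F.FTT
  TFTTT
  TTTTT
  .TTTT
Step 2: 6 trees catch fire, 4 burn out
  F.FTT
  ...FT
  F.FTT
  TFTTT
  .TTTT
Step 3: 6 trees catch fire, 6 burn out
  ...FT
  ....F
  ...FT
  F.FTT
  .FTTT
Step 4: 4 trees catch fire, 6 burn out
  ....F
  .....
  ....F
  ...FT
  ..FTT
Step 5: 2 trees catch fire, 4 burn out
  .....
  .....
  .....
  ....F
  ...FT

.....
.....
.....
....F
...FT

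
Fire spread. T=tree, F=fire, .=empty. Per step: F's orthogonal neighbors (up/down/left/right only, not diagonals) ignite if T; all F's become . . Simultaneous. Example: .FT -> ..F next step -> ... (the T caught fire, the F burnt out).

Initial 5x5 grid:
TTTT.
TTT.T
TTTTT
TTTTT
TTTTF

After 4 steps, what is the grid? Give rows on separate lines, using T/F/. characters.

Step 1: 2 trees catch fire, 1 burn out
  TTTT.
  TTT.T
  TTTTT
  TTTTF
  TTTF.
Step 2: 3 trees catch fire, 2 burn out
  TTTT.
  TTT.T
  TTTTF
  TTTF.
  TTF..
Step 3: 4 trees catch fire, 3 burn out
  TTTT.
  TTT.F
  TTTF.
  TTF..
  TF...
Step 4: 3 trees catch fire, 4 burn out
  TTTT.
  TTT..
  TTF..
  TF...
  F....

TTTT.
TTT..
TTF..
TF...
F....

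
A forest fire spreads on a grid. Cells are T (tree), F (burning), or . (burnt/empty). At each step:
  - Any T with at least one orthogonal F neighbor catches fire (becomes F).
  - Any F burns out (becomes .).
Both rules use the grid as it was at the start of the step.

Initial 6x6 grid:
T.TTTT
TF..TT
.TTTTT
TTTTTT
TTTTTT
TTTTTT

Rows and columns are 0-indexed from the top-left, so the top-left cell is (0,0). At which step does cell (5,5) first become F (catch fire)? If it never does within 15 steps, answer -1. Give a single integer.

Step 1: cell (5,5)='T' (+2 fires, +1 burnt)
Step 2: cell (5,5)='T' (+3 fires, +2 burnt)
Step 3: cell (5,5)='T' (+4 fires, +3 burnt)
Step 4: cell (5,5)='T' (+5 fires, +4 burnt)
Step 5: cell (5,5)='T' (+6 fires, +5 burnt)
Step 6: cell (5,5)='T' (+5 fires, +6 burnt)
Step 7: cell (5,5)='T' (+4 fires, +5 burnt)
Step 8: cell (5,5)='F' (+2 fires, +4 burnt)
  -> target ignites at step 8
Step 9: cell (5,5)='.' (+0 fires, +2 burnt)
  fire out at step 9

8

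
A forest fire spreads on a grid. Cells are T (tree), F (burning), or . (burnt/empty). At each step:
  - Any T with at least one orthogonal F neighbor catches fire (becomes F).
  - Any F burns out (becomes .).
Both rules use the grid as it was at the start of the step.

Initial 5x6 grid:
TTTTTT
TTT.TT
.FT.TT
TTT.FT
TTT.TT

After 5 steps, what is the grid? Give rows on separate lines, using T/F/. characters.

Step 1: 6 trees catch fire, 2 burn out
  TTTTTT
  TFT.TT
  ..F.FT
  TFT..F
  TTT.FT
Step 2: 9 trees catch fire, 6 burn out
  TFTTTT
  F.F.FT
  .....F
  F.F...
  TFT..F
Step 3: 6 trees catch fire, 9 burn out
  F.FTFT
  .....F
  ......
  ......
  F.F...
Step 4: 2 trees catch fire, 6 burn out
  ...F.F
  ......
  ......
  ......
  ......
Step 5: 0 trees catch fire, 2 burn out
  ......
  ......
  ......
  ......
  ......

......
......
......
......
......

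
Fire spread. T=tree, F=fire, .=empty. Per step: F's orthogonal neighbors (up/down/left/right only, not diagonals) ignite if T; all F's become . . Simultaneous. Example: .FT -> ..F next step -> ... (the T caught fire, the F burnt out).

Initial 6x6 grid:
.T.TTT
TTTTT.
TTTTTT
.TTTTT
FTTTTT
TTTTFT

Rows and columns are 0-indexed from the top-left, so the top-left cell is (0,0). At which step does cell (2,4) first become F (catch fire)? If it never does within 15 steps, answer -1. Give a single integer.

Step 1: cell (2,4)='T' (+5 fires, +2 burnt)
Step 2: cell (2,4)='T' (+7 fires, +5 burnt)
Step 3: cell (2,4)='F' (+5 fires, +7 burnt)
  -> target ignites at step 3
Step 4: cell (2,4)='.' (+6 fires, +5 burnt)
Step 5: cell (2,4)='.' (+5 fires, +6 burnt)
Step 6: cell (2,4)='.' (+2 fires, +5 burnt)
Step 7: cell (2,4)='.' (+0 fires, +2 burnt)
  fire out at step 7

3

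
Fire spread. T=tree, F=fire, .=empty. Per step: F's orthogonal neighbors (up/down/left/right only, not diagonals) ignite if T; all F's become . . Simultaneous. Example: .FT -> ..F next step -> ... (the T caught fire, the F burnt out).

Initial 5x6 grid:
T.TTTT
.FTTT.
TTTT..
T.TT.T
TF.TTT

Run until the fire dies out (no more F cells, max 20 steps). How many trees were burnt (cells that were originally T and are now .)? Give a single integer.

Step 1: +3 fires, +2 burnt (F count now 3)
Step 2: +5 fires, +3 burnt (F count now 5)
Step 3: +4 fires, +5 burnt (F count now 4)
Step 4: +2 fires, +4 burnt (F count now 2)
Step 5: +2 fires, +2 burnt (F count now 2)
Step 6: +1 fires, +2 burnt (F count now 1)
Step 7: +1 fires, +1 burnt (F count now 1)
Step 8: +1 fires, +1 burnt (F count now 1)
Step 9: +0 fires, +1 burnt (F count now 0)
Fire out after step 9
Initially T: 20, now '.': 29
Total burnt (originally-T cells now '.'): 19

Answer: 19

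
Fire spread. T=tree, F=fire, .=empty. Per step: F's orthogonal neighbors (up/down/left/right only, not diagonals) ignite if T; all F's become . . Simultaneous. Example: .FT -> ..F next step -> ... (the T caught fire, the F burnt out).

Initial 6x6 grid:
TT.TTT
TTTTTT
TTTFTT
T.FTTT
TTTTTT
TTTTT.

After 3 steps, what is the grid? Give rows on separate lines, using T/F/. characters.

Step 1: 5 trees catch fire, 2 burn out
  TT.TTT
  TTTFTT
  TTF.FT
  T..FTT
  TTFTTT
  TTTTT.
Step 2: 9 trees catch fire, 5 burn out
  TT.FTT
  TTF.FT
  TF...F
  T...FT
  TF.FTT
  TTFTT.
Step 3: 9 trees catch fire, 9 burn out
  TT..FT
  TF...F
  F.....
  T....F
  F...FT
  TF.FT.

TT..FT
TF...F
F.....
T....F
F...FT
TF.FT.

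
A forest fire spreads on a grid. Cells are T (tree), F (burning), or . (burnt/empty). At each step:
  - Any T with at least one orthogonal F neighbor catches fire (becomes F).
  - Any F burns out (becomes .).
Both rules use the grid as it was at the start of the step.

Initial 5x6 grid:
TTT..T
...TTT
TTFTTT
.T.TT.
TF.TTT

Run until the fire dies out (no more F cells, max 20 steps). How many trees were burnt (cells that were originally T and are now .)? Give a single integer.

Step 1: +4 fires, +2 burnt (F count now 4)
Step 2: +4 fires, +4 burnt (F count now 4)
Step 3: +4 fires, +4 burnt (F count now 4)
Step 4: +2 fires, +4 burnt (F count now 2)
Step 5: +2 fires, +2 burnt (F count now 2)
Step 6: +0 fires, +2 burnt (F count now 0)
Fire out after step 6
Initially T: 19, now '.': 27
Total burnt (originally-T cells now '.'): 16

Answer: 16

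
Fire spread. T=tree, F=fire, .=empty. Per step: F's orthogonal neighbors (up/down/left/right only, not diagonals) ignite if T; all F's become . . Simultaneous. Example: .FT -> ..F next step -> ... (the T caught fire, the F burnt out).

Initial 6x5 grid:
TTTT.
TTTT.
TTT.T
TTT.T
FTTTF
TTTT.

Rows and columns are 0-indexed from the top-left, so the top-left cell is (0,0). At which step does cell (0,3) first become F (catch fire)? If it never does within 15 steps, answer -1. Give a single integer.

Step 1: cell (0,3)='T' (+5 fires, +2 burnt)
Step 2: cell (0,3)='T' (+6 fires, +5 burnt)
Step 3: cell (0,3)='T' (+4 fires, +6 burnt)
Step 4: cell (0,3)='T' (+3 fires, +4 burnt)
Step 5: cell (0,3)='T' (+2 fires, +3 burnt)
Step 6: cell (0,3)='T' (+2 fires, +2 burnt)
Step 7: cell (0,3)='F' (+1 fires, +2 burnt)
  -> target ignites at step 7
Step 8: cell (0,3)='.' (+0 fires, +1 burnt)
  fire out at step 8

7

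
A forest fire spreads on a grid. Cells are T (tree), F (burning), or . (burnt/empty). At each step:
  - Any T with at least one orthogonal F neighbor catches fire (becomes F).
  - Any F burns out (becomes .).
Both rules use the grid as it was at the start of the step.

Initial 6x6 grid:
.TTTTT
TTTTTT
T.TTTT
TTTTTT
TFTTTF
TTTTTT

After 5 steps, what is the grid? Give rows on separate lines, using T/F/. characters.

Step 1: 7 trees catch fire, 2 burn out
  .TTTTT
  TTTTTT
  T.TTTT
  TFTTTF
  F.FTF.
  TFTTTF
Step 2: 8 trees catch fire, 7 burn out
  .TTTTT
  TTTTTT
  T.TTTF
  F.FTF.
  ...F..
  F.FTF.
Step 3: 6 trees catch fire, 8 burn out
  .TTTTT
  TTTTTF
  F.FTF.
  ...F..
  ......
  ...F..
Step 4: 5 trees catch fire, 6 burn out
  .TTTTF
  FTFTF.
  ...F..
  ......
  ......
  ......
Step 5: 4 trees catch fire, 5 burn out
  .TFTF.
  .F.F..
  ......
  ......
  ......
  ......

.TFTF.
.F.F..
......
......
......
......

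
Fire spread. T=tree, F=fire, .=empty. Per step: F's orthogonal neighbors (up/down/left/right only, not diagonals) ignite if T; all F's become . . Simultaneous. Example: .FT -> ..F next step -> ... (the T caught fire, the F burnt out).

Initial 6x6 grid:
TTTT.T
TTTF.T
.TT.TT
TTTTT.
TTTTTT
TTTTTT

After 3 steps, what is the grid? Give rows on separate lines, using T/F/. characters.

Step 1: 2 trees catch fire, 1 burn out
  TTTF.T
  TTF..T
  .TT.TT
  TTTTT.
  TTTTTT
  TTTTTT
Step 2: 3 trees catch fire, 2 burn out
  TTF..T
  TF...T
  .TF.TT
  TTTTT.
  TTTTTT
  TTTTTT
Step 3: 4 trees catch fire, 3 burn out
  TF...T
  F....T
  .F..TT
  TTFTT.
  TTTTTT
  TTTTTT

TF...T
F....T
.F..TT
TTFTT.
TTTTTT
TTTTTT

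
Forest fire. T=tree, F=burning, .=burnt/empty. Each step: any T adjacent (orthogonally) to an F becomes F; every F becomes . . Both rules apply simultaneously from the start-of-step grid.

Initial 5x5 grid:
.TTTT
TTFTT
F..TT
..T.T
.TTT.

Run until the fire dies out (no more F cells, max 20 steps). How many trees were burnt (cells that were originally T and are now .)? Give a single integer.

Step 1: +4 fires, +2 burnt (F count now 4)
Step 2: +4 fires, +4 burnt (F count now 4)
Step 3: +2 fires, +4 burnt (F count now 2)
Step 4: +1 fires, +2 burnt (F count now 1)
Step 5: +0 fires, +1 burnt (F count now 0)
Fire out after step 5
Initially T: 15, now '.': 21
Total burnt (originally-T cells now '.'): 11

Answer: 11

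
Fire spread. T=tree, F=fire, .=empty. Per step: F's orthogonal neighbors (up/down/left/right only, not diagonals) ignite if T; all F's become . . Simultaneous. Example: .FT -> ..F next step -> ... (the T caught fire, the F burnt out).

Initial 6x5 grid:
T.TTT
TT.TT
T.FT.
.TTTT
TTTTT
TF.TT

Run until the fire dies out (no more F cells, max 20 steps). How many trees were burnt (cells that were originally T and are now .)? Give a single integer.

Answer: 18

Derivation:
Step 1: +4 fires, +2 burnt (F count now 4)
Step 2: +5 fires, +4 burnt (F count now 5)
Step 3: +4 fires, +5 burnt (F count now 4)
Step 4: +4 fires, +4 burnt (F count now 4)
Step 5: +1 fires, +4 burnt (F count now 1)
Step 6: +0 fires, +1 burnt (F count now 0)
Fire out after step 6
Initially T: 22, now '.': 26
Total burnt (originally-T cells now '.'): 18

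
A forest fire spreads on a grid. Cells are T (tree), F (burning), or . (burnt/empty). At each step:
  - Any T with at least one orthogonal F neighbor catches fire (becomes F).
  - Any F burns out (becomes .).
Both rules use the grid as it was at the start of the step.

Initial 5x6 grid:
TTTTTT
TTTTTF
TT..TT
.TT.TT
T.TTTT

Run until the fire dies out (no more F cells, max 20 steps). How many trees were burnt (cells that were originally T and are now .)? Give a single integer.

Step 1: +3 fires, +1 burnt (F count now 3)
Step 2: +4 fires, +3 burnt (F count now 4)
Step 3: +4 fires, +4 burnt (F count now 4)
Step 4: +3 fires, +4 burnt (F count now 3)
Step 5: +4 fires, +3 burnt (F count now 4)
Step 6: +4 fires, +4 burnt (F count now 4)
Step 7: +1 fires, +4 burnt (F count now 1)
Step 8: +0 fires, +1 burnt (F count now 0)
Fire out after step 8
Initially T: 24, now '.': 29
Total burnt (originally-T cells now '.'): 23

Answer: 23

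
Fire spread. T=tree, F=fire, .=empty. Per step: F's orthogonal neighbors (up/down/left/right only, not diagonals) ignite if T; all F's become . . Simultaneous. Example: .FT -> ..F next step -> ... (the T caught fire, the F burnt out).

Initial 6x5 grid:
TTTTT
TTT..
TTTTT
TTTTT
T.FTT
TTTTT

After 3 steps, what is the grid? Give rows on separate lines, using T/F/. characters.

Step 1: 3 trees catch fire, 1 burn out
  TTTTT
  TTT..
  TTTTT
  TTFTT
  T..FT
  TTFTT
Step 2: 6 trees catch fire, 3 burn out
  TTTTT
  TTT..
  TTFTT
  TF.FT
  T...F
  TF.FT
Step 3: 7 trees catch fire, 6 burn out
  TTTTT
  TTF..
  TF.FT
  F...F
  T....
  F...F

TTTTT
TTF..
TF.FT
F...F
T....
F...F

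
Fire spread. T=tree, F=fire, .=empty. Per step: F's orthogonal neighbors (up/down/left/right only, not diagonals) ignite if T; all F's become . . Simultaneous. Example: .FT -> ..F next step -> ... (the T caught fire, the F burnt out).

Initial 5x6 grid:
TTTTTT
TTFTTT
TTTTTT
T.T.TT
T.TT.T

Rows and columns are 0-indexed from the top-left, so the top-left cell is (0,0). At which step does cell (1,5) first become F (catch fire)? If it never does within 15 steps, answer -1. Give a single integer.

Step 1: cell (1,5)='T' (+4 fires, +1 burnt)
Step 2: cell (1,5)='T' (+7 fires, +4 burnt)
Step 3: cell (1,5)='F' (+6 fires, +7 burnt)
  -> target ignites at step 3
Step 4: cell (1,5)='.' (+5 fires, +6 burnt)
Step 5: cell (1,5)='.' (+2 fires, +5 burnt)
Step 6: cell (1,5)='.' (+1 fires, +2 burnt)
Step 7: cell (1,5)='.' (+0 fires, +1 burnt)
  fire out at step 7

3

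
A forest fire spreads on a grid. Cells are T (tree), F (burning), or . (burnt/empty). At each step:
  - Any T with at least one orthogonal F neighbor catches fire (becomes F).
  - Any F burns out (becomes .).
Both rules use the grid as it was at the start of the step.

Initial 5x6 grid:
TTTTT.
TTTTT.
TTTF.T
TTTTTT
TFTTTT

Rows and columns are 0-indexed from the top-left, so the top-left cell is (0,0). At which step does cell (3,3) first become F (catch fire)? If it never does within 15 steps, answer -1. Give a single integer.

Step 1: cell (3,3)='F' (+6 fires, +2 burnt)
  -> target ignites at step 1
Step 2: cell (3,3)='.' (+8 fires, +6 burnt)
Step 3: cell (3,3)='.' (+6 fires, +8 burnt)
Step 4: cell (3,3)='.' (+4 fires, +6 burnt)
Step 5: cell (3,3)='.' (+1 fires, +4 burnt)
Step 6: cell (3,3)='.' (+0 fires, +1 burnt)
  fire out at step 6

1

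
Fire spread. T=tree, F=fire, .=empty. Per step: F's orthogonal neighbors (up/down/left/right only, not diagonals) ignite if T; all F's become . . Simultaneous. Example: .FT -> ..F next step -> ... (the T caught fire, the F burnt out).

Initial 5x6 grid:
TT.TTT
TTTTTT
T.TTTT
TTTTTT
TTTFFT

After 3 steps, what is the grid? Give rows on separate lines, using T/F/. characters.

Step 1: 4 trees catch fire, 2 burn out
  TT.TTT
  TTTTTT
  T.TTTT
  TTTFFT
  TTF..F
Step 2: 5 trees catch fire, 4 burn out
  TT.TTT
  TTTTTT
  T.TFFT
  TTF..F
  TF....
Step 3: 6 trees catch fire, 5 burn out
  TT.TTT
  TTTFFT
  T.F..F
  TF....
  F.....

TT.TTT
TTTFFT
T.F..F
TF....
F.....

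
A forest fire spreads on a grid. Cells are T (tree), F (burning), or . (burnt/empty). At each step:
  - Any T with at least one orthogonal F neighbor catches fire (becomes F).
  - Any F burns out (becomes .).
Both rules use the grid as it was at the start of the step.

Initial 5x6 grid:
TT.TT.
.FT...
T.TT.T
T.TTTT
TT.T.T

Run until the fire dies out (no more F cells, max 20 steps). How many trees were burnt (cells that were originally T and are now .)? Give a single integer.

Answer: 12

Derivation:
Step 1: +2 fires, +1 burnt (F count now 2)
Step 2: +2 fires, +2 burnt (F count now 2)
Step 3: +2 fires, +2 burnt (F count now 2)
Step 4: +1 fires, +2 burnt (F count now 1)
Step 5: +2 fires, +1 burnt (F count now 2)
Step 6: +1 fires, +2 burnt (F count now 1)
Step 7: +2 fires, +1 burnt (F count now 2)
Step 8: +0 fires, +2 burnt (F count now 0)
Fire out after step 8
Initially T: 18, now '.': 24
Total burnt (originally-T cells now '.'): 12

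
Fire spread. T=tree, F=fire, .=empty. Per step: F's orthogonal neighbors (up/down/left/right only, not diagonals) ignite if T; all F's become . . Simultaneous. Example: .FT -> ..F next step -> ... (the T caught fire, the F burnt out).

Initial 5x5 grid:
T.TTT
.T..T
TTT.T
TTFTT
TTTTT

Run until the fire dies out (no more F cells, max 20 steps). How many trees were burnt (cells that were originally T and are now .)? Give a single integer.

Answer: 18

Derivation:
Step 1: +4 fires, +1 burnt (F count now 4)
Step 2: +5 fires, +4 burnt (F count now 5)
Step 3: +5 fires, +5 burnt (F count now 5)
Step 4: +1 fires, +5 burnt (F count now 1)
Step 5: +1 fires, +1 burnt (F count now 1)
Step 6: +1 fires, +1 burnt (F count now 1)
Step 7: +1 fires, +1 burnt (F count now 1)
Step 8: +0 fires, +1 burnt (F count now 0)
Fire out after step 8
Initially T: 19, now '.': 24
Total burnt (originally-T cells now '.'): 18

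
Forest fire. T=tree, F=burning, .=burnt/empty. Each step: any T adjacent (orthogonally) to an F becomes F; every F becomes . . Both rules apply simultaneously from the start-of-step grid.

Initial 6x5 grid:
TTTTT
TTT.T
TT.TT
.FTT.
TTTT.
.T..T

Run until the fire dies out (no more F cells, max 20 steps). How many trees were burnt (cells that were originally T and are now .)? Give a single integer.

Answer: 20

Derivation:
Step 1: +3 fires, +1 burnt (F count now 3)
Step 2: +6 fires, +3 burnt (F count now 6)
Step 3: +5 fires, +6 burnt (F count now 5)
Step 4: +3 fires, +5 burnt (F count now 3)
Step 5: +2 fires, +3 burnt (F count now 2)
Step 6: +1 fires, +2 burnt (F count now 1)
Step 7: +0 fires, +1 burnt (F count now 0)
Fire out after step 7
Initially T: 21, now '.': 29
Total burnt (originally-T cells now '.'): 20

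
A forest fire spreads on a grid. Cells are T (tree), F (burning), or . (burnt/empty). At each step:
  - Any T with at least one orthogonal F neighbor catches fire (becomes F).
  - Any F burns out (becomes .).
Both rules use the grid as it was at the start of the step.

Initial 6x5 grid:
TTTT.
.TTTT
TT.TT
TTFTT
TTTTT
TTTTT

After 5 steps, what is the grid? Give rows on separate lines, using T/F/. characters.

Step 1: 3 trees catch fire, 1 burn out
  TTTT.
  .TTTT
  TT.TT
  TF.FT
  TTFTT
  TTTTT
Step 2: 7 trees catch fire, 3 burn out
  TTTT.
  .TTTT
  TF.FT
  F...F
  TF.FT
  TTFTT
Step 3: 8 trees catch fire, 7 burn out
  TTTT.
  .FTFT
  F...F
  .....
  F...F
  TF.FT
Step 4: 6 trees catch fire, 8 burn out
  TFTF.
  ..F.F
  .....
  .....
  .....
  F...F
Step 5: 2 trees catch fire, 6 burn out
  F.F..
  .....
  .....
  .....
  .....
  .....

F.F..
.....
.....
.....
.....
.....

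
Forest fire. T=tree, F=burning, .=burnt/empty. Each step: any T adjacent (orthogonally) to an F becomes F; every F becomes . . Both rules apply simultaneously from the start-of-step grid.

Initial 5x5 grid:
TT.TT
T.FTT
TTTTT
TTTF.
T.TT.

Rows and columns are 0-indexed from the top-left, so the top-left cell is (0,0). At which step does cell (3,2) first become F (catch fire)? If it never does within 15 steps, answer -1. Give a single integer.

Step 1: cell (3,2)='F' (+5 fires, +2 burnt)
  -> target ignites at step 1
Step 2: cell (3,2)='.' (+6 fires, +5 burnt)
Step 3: cell (3,2)='.' (+3 fires, +6 burnt)
Step 4: cell (3,2)='.' (+2 fires, +3 burnt)
Step 5: cell (3,2)='.' (+1 fires, +2 burnt)
Step 6: cell (3,2)='.' (+1 fires, +1 burnt)
Step 7: cell (3,2)='.' (+0 fires, +1 burnt)
  fire out at step 7

1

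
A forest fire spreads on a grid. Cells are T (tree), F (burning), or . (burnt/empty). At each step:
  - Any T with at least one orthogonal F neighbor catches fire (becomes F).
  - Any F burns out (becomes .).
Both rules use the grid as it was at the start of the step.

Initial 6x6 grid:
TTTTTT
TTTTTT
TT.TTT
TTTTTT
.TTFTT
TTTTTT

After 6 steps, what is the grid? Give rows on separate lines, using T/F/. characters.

Step 1: 4 trees catch fire, 1 burn out
  TTTTTT
  TTTTTT
  TT.TTT
  TTTFTT
  .TF.FT
  TTTFTT
Step 2: 7 trees catch fire, 4 burn out
  TTTTTT
  TTTTTT
  TT.FTT
  TTF.FT
  .F...F
  TTF.FT
Step 3: 6 trees catch fire, 7 burn out
  TTTTTT
  TTTFTT
  TT..FT
  TF...F
  ......
  TF...F
Step 4: 7 trees catch fire, 6 burn out
  TTTFTT
  TTF.FT
  TF...F
  F.....
  ......
  F.....
Step 5: 5 trees catch fire, 7 burn out
  TTF.FT
  TF...F
  F.....
  ......
  ......
  ......
Step 6: 3 trees catch fire, 5 burn out
  TF...F
  F.....
  ......
  ......
  ......
  ......

TF...F
F.....
......
......
......
......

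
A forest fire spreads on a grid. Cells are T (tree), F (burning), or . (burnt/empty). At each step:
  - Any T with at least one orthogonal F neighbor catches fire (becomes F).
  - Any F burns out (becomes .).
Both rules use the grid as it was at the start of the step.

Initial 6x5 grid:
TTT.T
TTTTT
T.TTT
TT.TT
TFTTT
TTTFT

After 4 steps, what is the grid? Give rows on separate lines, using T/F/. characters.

Step 1: 7 trees catch fire, 2 burn out
  TTT.T
  TTTTT
  T.TTT
  TF.TT
  F.FFT
  TFF.F
Step 2: 4 trees catch fire, 7 burn out
  TTT.T
  TTTTT
  T.TTT
  F..FT
  ....F
  F....
Step 3: 3 trees catch fire, 4 burn out
  TTT.T
  TTTTT
  F.TFT
  ....F
  .....
  .....
Step 4: 4 trees catch fire, 3 burn out
  TTT.T
  FTTFT
  ..F.F
  .....
  .....
  .....

TTT.T
FTTFT
..F.F
.....
.....
.....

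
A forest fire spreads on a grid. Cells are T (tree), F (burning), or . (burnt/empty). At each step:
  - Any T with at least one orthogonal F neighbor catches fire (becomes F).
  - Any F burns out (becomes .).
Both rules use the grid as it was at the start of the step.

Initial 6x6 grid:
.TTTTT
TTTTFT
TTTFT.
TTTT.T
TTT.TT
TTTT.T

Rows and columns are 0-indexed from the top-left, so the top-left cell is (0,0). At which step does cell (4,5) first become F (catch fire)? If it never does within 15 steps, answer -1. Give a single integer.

Step 1: cell (4,5)='T' (+6 fires, +2 burnt)
Step 2: cell (4,5)='T' (+5 fires, +6 burnt)
Step 3: cell (4,5)='T' (+5 fires, +5 burnt)
Step 4: cell (4,5)='T' (+5 fires, +5 burnt)
Step 5: cell (4,5)='T' (+3 fires, +5 burnt)
Step 6: cell (4,5)='T' (+1 fires, +3 burnt)
Step 7: cell (4,5)='T' (+0 fires, +1 burnt)
  fire out at step 7
Target never catches fire within 15 steps

-1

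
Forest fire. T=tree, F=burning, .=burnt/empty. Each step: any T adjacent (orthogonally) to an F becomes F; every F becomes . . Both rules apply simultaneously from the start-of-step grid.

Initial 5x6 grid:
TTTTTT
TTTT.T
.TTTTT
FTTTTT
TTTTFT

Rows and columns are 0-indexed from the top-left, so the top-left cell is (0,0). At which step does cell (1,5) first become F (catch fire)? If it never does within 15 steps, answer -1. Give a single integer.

Step 1: cell (1,5)='T' (+5 fires, +2 burnt)
Step 2: cell (1,5)='T' (+7 fires, +5 burnt)
Step 3: cell (1,5)='T' (+4 fires, +7 burnt)
Step 4: cell (1,5)='F' (+5 fires, +4 burnt)
  -> target ignites at step 4
Step 5: cell (1,5)='.' (+4 fires, +5 burnt)
Step 6: cell (1,5)='.' (+1 fires, +4 burnt)
Step 7: cell (1,5)='.' (+0 fires, +1 burnt)
  fire out at step 7

4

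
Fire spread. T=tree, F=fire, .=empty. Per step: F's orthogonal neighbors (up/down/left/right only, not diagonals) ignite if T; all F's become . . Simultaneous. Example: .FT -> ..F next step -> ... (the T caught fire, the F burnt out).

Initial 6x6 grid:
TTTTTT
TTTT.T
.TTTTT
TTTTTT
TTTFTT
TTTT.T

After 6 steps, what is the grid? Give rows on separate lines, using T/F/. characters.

Step 1: 4 trees catch fire, 1 burn out
  TTTTTT
  TTTT.T
  .TTTTT
  TTTFTT
  TTF.FT
  TTTF.T
Step 2: 6 trees catch fire, 4 burn out
  TTTTTT
  TTTT.T
  .TTFTT
  TTF.FT
  TF...F
  TTF..T
Step 3: 8 trees catch fire, 6 burn out
  TTTTTT
  TTTF.T
  .TF.FT
  TF...F
  F.....
  TF...F
Step 4: 6 trees catch fire, 8 burn out
  TTTFTT
  TTF..T
  .F...F
  F.....
  ......
  F.....
Step 5: 4 trees catch fire, 6 burn out
  TTF.FT
  TF...F
  ......
  ......
  ......
  ......
Step 6: 3 trees catch fire, 4 burn out
  TF...F
  F.....
  ......
  ......
  ......
  ......

TF...F
F.....
......
......
......
......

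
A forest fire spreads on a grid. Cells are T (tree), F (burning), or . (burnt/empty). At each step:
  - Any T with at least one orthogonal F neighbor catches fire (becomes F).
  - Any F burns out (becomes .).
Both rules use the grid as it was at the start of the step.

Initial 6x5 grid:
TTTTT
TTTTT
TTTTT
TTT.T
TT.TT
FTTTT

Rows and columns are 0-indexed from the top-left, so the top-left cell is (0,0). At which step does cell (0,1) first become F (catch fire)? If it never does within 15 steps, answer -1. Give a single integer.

Step 1: cell (0,1)='T' (+2 fires, +1 burnt)
Step 2: cell (0,1)='T' (+3 fires, +2 burnt)
Step 3: cell (0,1)='T' (+3 fires, +3 burnt)
Step 4: cell (0,1)='T' (+5 fires, +3 burnt)
Step 5: cell (0,1)='T' (+4 fires, +5 burnt)
Step 6: cell (0,1)='F' (+4 fires, +4 burnt)
  -> target ignites at step 6
Step 7: cell (0,1)='.' (+3 fires, +4 burnt)
Step 8: cell (0,1)='.' (+2 fires, +3 burnt)
Step 9: cell (0,1)='.' (+1 fires, +2 burnt)
Step 10: cell (0,1)='.' (+0 fires, +1 burnt)
  fire out at step 10

6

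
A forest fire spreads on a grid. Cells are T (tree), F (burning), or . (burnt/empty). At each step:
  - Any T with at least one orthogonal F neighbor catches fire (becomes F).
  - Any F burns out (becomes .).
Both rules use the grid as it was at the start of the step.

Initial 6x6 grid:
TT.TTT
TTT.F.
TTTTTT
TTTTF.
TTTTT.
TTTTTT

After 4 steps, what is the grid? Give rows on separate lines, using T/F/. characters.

Step 1: 4 trees catch fire, 2 burn out
  TT.TFT
  TTT...
  TTTTFT
  TTTF..
  TTTTF.
  TTTTTT
Step 2: 7 trees catch fire, 4 burn out
  TT.F.F
  TTT...
  TTTF.F
  TTF...
  TTTF..
  TTTTFT
Step 3: 5 trees catch fire, 7 burn out
  TT....
  TTT...
  TTF...
  TF....
  TTF...
  TTTF.F
Step 4: 5 trees catch fire, 5 burn out
  TT....
  TTF...
  TF....
  F.....
  TF....
  TTF...

TT....
TTF...
TF....
F.....
TF....
TTF...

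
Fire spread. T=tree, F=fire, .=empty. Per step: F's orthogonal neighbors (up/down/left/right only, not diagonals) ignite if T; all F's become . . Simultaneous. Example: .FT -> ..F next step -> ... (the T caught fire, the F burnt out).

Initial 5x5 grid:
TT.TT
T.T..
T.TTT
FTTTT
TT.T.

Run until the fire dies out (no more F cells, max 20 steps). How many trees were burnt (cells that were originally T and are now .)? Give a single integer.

Answer: 15

Derivation:
Step 1: +3 fires, +1 burnt (F count now 3)
Step 2: +3 fires, +3 burnt (F count now 3)
Step 3: +3 fires, +3 burnt (F count now 3)
Step 4: +5 fires, +3 burnt (F count now 5)
Step 5: +1 fires, +5 burnt (F count now 1)
Step 6: +0 fires, +1 burnt (F count now 0)
Fire out after step 6
Initially T: 17, now '.': 23
Total burnt (originally-T cells now '.'): 15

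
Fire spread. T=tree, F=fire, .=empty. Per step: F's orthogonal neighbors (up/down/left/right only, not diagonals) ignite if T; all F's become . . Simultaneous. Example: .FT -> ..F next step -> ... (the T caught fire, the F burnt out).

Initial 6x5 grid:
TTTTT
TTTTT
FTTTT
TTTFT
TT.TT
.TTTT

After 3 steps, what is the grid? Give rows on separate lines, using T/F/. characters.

Step 1: 7 trees catch fire, 2 burn out
  TTTTT
  FTTTT
  .FTFT
  FTF.F
  TT.FT
  .TTTT
Step 2: 9 trees catch fire, 7 burn out
  FTTTT
  .FTFT
  ..F.F
  .F...
  FT..F
  .TTFT
Step 3: 7 trees catch fire, 9 burn out
  .FTFT
  ..F.F
  .....
  .....
  .F...
  .TF.F

.FTFT
..F.F
.....
.....
.F...
.TF.F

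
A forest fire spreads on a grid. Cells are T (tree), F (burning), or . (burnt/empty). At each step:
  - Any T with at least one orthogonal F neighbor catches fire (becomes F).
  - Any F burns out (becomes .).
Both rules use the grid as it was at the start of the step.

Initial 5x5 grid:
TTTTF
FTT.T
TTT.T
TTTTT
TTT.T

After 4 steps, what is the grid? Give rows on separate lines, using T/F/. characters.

Step 1: 5 trees catch fire, 2 burn out
  FTTF.
  .FT.F
  FTT.T
  TTTTT
  TTT.T
Step 2: 6 trees catch fire, 5 burn out
  .FF..
  ..F..
  .FT.F
  FTTTT
  TTT.T
Step 3: 4 trees catch fire, 6 burn out
  .....
  .....
  ..F..
  .FTTF
  FTT.T
Step 4: 4 trees catch fire, 4 burn out
  .....
  .....
  .....
  ..FF.
  .FT.F

.....
.....
.....
..FF.
.FT.F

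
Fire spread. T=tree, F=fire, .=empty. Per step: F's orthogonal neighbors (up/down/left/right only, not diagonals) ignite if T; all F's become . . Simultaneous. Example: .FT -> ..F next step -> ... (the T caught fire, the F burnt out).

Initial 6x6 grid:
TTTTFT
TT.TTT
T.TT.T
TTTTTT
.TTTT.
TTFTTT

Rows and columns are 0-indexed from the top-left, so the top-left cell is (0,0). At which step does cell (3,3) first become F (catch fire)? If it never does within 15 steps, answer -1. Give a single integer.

Step 1: cell (3,3)='T' (+6 fires, +2 burnt)
Step 2: cell (3,3)='T' (+8 fires, +6 burnt)
Step 3: cell (3,3)='F' (+8 fires, +8 burnt)
  -> target ignites at step 3
Step 4: cell (3,3)='.' (+5 fires, +8 burnt)
Step 5: cell (3,3)='.' (+2 fires, +5 burnt)
Step 6: cell (3,3)='.' (+0 fires, +2 burnt)
  fire out at step 6

3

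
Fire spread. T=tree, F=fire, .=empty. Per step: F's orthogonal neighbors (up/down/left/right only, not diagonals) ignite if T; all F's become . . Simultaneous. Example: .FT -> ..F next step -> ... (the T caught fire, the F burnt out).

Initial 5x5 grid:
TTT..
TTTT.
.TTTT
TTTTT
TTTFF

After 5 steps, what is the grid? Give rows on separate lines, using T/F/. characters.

Step 1: 3 trees catch fire, 2 burn out
  TTT..
  TTTT.
  .TTTT
  TTTFF
  TTF..
Step 2: 4 trees catch fire, 3 burn out
  TTT..
  TTTT.
  .TTFF
  TTF..
  TF...
Step 3: 4 trees catch fire, 4 burn out
  TTT..
  TTTF.
  .TF..
  TF...
  F....
Step 4: 3 trees catch fire, 4 burn out
  TTT..
  TTF..
  .F...
  F....
  .....
Step 5: 2 trees catch fire, 3 burn out
  TTF..
  TF...
  .....
  .....
  .....

TTF..
TF...
.....
.....
.....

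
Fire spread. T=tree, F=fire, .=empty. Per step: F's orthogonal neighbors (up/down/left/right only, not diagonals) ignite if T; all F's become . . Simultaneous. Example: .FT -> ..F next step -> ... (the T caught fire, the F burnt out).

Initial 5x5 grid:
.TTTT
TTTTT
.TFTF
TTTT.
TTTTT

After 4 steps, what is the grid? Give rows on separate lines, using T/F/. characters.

Step 1: 5 trees catch fire, 2 burn out
  .TTTT
  TTFTF
  .F.F.
  TTFT.
  TTTTT
Step 2: 7 trees catch fire, 5 burn out
  .TFTF
  TF.F.
  .....
  TF.F.
  TTFTT
Step 3: 6 trees catch fire, 7 burn out
  .F.F.
  F....
  .....
  F....
  TF.FT
Step 4: 2 trees catch fire, 6 burn out
  .....
  .....
  .....
  .....
  F...F

.....
.....
.....
.....
F...F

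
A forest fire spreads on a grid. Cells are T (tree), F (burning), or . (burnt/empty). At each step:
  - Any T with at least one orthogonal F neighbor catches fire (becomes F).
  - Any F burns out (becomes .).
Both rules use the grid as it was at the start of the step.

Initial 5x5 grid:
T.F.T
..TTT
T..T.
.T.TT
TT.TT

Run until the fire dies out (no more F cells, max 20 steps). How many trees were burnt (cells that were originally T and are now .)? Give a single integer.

Answer: 9

Derivation:
Step 1: +1 fires, +1 burnt (F count now 1)
Step 2: +1 fires, +1 burnt (F count now 1)
Step 3: +2 fires, +1 burnt (F count now 2)
Step 4: +2 fires, +2 burnt (F count now 2)
Step 5: +2 fires, +2 burnt (F count now 2)
Step 6: +1 fires, +2 burnt (F count now 1)
Step 7: +0 fires, +1 burnt (F count now 0)
Fire out after step 7
Initially T: 14, now '.': 20
Total burnt (originally-T cells now '.'): 9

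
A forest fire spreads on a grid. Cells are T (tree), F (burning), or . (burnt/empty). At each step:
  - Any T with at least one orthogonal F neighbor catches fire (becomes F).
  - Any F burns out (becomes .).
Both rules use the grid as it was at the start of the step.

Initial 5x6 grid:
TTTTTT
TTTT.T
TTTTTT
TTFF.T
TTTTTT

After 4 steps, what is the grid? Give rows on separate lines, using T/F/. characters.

Step 1: 5 trees catch fire, 2 burn out
  TTTTTT
  TTTT.T
  TTFFTT
  TF...T
  TTFFTT
Step 2: 7 trees catch fire, 5 burn out
  TTTTTT
  TTFF.T
  TF..FT
  F....T
  TF..FT
Step 3: 7 trees catch fire, 7 burn out
  TTFFTT
  TF...T
  F....F
  .....T
  F....F
Step 4: 5 trees catch fire, 7 burn out
  TF..FT
  F....F
  ......
  .....F
  ......

TF..FT
F....F
......
.....F
......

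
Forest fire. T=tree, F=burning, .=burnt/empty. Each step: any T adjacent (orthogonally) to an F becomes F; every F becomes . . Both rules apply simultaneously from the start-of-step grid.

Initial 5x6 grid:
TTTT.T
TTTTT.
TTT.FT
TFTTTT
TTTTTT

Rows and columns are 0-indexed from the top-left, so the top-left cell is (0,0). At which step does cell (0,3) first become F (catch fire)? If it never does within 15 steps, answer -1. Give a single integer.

Step 1: cell (0,3)='T' (+7 fires, +2 burnt)
Step 2: cell (0,3)='T' (+9 fires, +7 burnt)
Step 3: cell (0,3)='F' (+6 fires, +9 burnt)
  -> target ignites at step 3
Step 4: cell (0,3)='.' (+2 fires, +6 burnt)
Step 5: cell (0,3)='.' (+0 fires, +2 burnt)
  fire out at step 5

3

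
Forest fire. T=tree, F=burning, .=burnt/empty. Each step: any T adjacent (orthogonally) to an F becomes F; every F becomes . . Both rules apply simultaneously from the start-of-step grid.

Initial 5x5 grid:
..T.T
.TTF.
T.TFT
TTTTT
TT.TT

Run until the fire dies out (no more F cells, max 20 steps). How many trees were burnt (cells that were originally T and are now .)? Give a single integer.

Answer: 15

Derivation:
Step 1: +4 fires, +2 burnt (F count now 4)
Step 2: +5 fires, +4 burnt (F count now 5)
Step 3: +2 fires, +5 burnt (F count now 2)
Step 4: +2 fires, +2 burnt (F count now 2)
Step 5: +2 fires, +2 burnt (F count now 2)
Step 6: +0 fires, +2 burnt (F count now 0)
Fire out after step 6
Initially T: 16, now '.': 24
Total burnt (originally-T cells now '.'): 15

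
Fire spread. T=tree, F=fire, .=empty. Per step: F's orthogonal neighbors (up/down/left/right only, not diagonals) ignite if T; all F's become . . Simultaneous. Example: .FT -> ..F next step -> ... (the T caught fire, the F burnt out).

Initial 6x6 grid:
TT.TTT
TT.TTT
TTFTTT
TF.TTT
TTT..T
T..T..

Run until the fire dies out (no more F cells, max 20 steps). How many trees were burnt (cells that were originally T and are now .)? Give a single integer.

Answer: 24

Derivation:
Step 1: +4 fires, +2 burnt (F count now 4)
Step 2: +7 fires, +4 burnt (F count now 7)
Step 3: +7 fires, +7 burnt (F count now 7)
Step 4: +4 fires, +7 burnt (F count now 4)
Step 5: +2 fires, +4 burnt (F count now 2)
Step 6: +0 fires, +2 burnt (F count now 0)
Fire out after step 6
Initially T: 25, now '.': 35
Total burnt (originally-T cells now '.'): 24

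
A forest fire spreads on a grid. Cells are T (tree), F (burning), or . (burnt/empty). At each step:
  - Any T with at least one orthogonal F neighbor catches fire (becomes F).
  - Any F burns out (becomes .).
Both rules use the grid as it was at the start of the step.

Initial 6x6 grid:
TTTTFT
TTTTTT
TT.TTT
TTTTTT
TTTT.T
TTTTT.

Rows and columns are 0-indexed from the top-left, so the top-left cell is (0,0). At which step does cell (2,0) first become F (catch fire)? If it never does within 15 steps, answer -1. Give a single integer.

Step 1: cell (2,0)='T' (+3 fires, +1 burnt)
Step 2: cell (2,0)='T' (+4 fires, +3 burnt)
Step 3: cell (2,0)='T' (+5 fires, +4 burnt)
Step 4: cell (2,0)='T' (+4 fires, +5 burnt)
Step 5: cell (2,0)='T' (+5 fires, +4 burnt)
Step 6: cell (2,0)='F' (+4 fires, +5 burnt)
  -> target ignites at step 6
Step 7: cell (2,0)='.' (+4 fires, +4 burnt)
Step 8: cell (2,0)='.' (+2 fires, +4 burnt)
Step 9: cell (2,0)='.' (+1 fires, +2 burnt)
Step 10: cell (2,0)='.' (+0 fires, +1 burnt)
  fire out at step 10

6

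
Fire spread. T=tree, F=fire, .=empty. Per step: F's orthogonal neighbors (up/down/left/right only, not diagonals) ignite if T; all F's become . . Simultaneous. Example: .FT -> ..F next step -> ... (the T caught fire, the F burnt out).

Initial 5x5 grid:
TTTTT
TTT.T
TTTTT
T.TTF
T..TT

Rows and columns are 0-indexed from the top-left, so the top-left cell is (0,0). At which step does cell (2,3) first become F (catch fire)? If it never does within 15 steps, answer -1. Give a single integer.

Step 1: cell (2,3)='T' (+3 fires, +1 burnt)
Step 2: cell (2,3)='F' (+4 fires, +3 burnt)
  -> target ignites at step 2
Step 3: cell (2,3)='.' (+2 fires, +4 burnt)
Step 4: cell (2,3)='.' (+3 fires, +2 burnt)
Step 5: cell (2,3)='.' (+3 fires, +3 burnt)
Step 6: cell (2,3)='.' (+3 fires, +3 burnt)
Step 7: cell (2,3)='.' (+2 fires, +3 burnt)
Step 8: cell (2,3)='.' (+0 fires, +2 burnt)
  fire out at step 8

2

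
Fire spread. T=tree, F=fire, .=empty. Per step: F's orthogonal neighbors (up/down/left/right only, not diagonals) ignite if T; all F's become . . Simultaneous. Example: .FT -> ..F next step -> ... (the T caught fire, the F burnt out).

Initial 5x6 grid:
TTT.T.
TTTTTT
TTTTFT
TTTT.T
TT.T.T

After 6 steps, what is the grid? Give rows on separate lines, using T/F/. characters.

Step 1: 3 trees catch fire, 1 burn out
  TTT.T.
  TTTTFT
  TTTF.F
  TTTT.T
  TT.T.T
Step 2: 6 trees catch fire, 3 burn out
  TTT.F.
  TTTF.F
  TTF...
  TTTF.F
  TT.T.T
Step 3: 5 trees catch fire, 6 burn out
  TTT...
  TTF...
  TF....
  TTF...
  TT.F.F
Step 4: 4 trees catch fire, 5 burn out
  TTF...
  TF....
  F.....
  TF....
  TT....
Step 5: 4 trees catch fire, 4 burn out
  TF....
  F.....
  ......
  F.....
  TF....
Step 6: 2 trees catch fire, 4 burn out
  F.....
  ......
  ......
  ......
  F.....

F.....
......
......
......
F.....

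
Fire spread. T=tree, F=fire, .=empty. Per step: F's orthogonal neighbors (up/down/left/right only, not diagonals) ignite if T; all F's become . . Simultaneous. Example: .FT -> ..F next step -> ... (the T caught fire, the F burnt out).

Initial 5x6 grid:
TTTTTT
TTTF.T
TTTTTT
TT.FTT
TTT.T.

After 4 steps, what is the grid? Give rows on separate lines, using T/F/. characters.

Step 1: 4 trees catch fire, 2 burn out
  TTTFTT
  TTF..T
  TTTFTT
  TT..FT
  TTT.T.
Step 2: 7 trees catch fire, 4 burn out
  TTF.FT
  TF...T
  TTF.FT
  TT...F
  TTT.F.
Step 3: 5 trees catch fire, 7 burn out
  TF...F
  F....T
  TF...F
  TT....
  TTT...
Step 4: 4 trees catch fire, 5 burn out
  F.....
  .....F
  F.....
  TF....
  TTT...

F.....
.....F
F.....
TF....
TTT...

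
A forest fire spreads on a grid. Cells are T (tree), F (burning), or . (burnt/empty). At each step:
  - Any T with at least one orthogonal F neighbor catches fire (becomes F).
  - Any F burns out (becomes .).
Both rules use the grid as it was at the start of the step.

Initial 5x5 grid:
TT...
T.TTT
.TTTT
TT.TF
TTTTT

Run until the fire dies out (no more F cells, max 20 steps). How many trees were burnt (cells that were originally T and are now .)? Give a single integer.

Step 1: +3 fires, +1 burnt (F count now 3)
Step 2: +3 fires, +3 burnt (F count now 3)
Step 3: +3 fires, +3 burnt (F count now 3)
Step 4: +3 fires, +3 burnt (F count now 3)
Step 5: +2 fires, +3 burnt (F count now 2)
Step 6: +1 fires, +2 burnt (F count now 1)
Step 7: +0 fires, +1 burnt (F count now 0)
Fire out after step 7
Initially T: 18, now '.': 22
Total burnt (originally-T cells now '.'): 15

Answer: 15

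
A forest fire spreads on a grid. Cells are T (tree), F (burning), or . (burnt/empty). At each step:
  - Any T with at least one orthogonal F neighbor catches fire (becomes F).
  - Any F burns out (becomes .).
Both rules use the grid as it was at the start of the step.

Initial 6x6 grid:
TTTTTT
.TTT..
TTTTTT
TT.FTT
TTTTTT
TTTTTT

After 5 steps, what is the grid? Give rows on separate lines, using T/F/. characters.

Step 1: 3 trees catch fire, 1 burn out
  TTTTTT
  .TTT..
  TTTFTT
  TT..FT
  TTTFTT
  TTTTTT
Step 2: 7 trees catch fire, 3 burn out
  TTTTTT
  .TTF..
  TTF.FT
  TT...F
  TTF.FT
  TTTFTT
Step 3: 8 trees catch fire, 7 burn out
  TTTFTT
  .TF...
  TF...F
  TT....
  TF...F
  TTF.FT
Step 4: 8 trees catch fire, 8 burn out
  TTF.FT
  .F....
  F.....
  TF....
  F.....
  TF...F
Step 5: 4 trees catch fire, 8 burn out
  TF...F
  ......
  ......
  F.....
  ......
  F.....

TF...F
......
......
F.....
......
F.....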